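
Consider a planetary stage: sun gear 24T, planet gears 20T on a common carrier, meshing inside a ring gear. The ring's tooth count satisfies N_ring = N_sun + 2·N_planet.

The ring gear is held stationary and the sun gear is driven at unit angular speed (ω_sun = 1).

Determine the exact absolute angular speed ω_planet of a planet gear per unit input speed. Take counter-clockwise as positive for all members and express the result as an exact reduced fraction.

-3/5

N_ring = 24 + 2·20 = 64
24(ω_s−ω_c) = −64(ω_r−ω_c),  ω_r=0, ω_s=1
24(1−ω_c) = −64(0−ω_c)  ⇒  88ω_c = 24  ⇒  ω_c = 3/11
sun–planet: 24·(1−3/11) = −20·(ω_p−ω_c)  ⇒  ω_p−ω_c = −(24/20)·(8/11) = -48/55
ω_p = 3/11 − 48/55 = -3/5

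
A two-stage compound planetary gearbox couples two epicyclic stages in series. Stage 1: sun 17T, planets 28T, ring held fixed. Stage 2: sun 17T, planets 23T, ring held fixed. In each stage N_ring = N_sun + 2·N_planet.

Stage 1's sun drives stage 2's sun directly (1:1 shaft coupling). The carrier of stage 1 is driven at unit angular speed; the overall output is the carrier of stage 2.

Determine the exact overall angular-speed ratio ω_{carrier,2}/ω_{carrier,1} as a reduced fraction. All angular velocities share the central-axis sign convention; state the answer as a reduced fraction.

9/8

Stage 1: N_ring = 17 + 2·28 = 73
Stage 1: 17(ω_s−ω_c) = −73(ω_r−ω_c),  ω_r=0, ω_c=1
Stage 1: ω_s = 1 − (73/17)(0−1) = 90/17
  ⇒ ω_s¹/ω_c¹ = 90/17
Stage 2: N_ring = 17 + 2·23 = 63
Stage 2: 17(ω_s−ω_c) = −63(ω_r−ω_c),  ω_r=0, ω_s=1
Stage 2: 17(1−ω_c) = −63(0−ω_c)  ⇒  80ω_c = 17  ⇒  ω_c = 17/80
  ⇒ ω_c²/ω_s² = 17/80
Coupling ω_s² = ω_s¹ ⇒ overall = 90/17 × 17/80 = 9/8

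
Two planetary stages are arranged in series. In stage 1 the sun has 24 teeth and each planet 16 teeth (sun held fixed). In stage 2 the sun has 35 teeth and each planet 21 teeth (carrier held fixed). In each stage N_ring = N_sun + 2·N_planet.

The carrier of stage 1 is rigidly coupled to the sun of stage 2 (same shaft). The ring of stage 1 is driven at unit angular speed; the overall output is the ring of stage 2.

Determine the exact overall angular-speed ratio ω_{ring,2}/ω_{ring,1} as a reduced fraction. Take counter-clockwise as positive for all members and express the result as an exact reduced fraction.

Stage 1: N_ring = 24 + 2·16 = 56
Stage 1: 24(ω_s−ω_c) = −56(ω_r−ω_c),  ω_s=0, ω_r=1
Stage 1: 24(0−ω_c) = −56(1−ω_c)  ⇒  80ω_c = 56  ⇒  ω_c = 7/10
  ⇒ ω_c¹/ω_r¹ = 7/10
Stage 2: N_ring = 35 + 2·21 = 77
Stage 2: 35(ω_s−ω_c) = −77(ω_r−ω_c),  ω_c=0, ω_s=1
Stage 2: ω_r = 0 − (35/77)(1−0) = -5/11
  ⇒ ω_r²/ω_s² = -5/11
Coupling ω_s² = ω_c¹ ⇒ overall = 7/10 × -5/11 = -7/22

-7/22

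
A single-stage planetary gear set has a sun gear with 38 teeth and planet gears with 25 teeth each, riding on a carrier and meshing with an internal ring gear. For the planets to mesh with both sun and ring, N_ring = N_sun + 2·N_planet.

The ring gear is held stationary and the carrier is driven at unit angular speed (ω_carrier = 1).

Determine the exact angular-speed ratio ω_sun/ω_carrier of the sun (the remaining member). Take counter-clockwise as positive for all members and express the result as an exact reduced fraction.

63/19

N_ring = 38 + 2·25 = 88
38(ω_s−ω_c) = −88(ω_r−ω_c),  ω_r=0, ω_c=1
ω_s = 1 − (88/38)(0−1) = 63/19
ω_s/ω_c = 63/19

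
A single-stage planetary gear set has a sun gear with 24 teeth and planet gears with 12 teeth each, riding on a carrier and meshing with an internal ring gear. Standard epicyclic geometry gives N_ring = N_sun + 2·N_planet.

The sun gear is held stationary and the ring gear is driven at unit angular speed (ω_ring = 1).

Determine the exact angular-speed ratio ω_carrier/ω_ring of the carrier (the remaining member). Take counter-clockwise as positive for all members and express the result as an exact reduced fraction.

2/3

N_ring = 24 + 2·12 = 48
24(ω_s−ω_c) = −48(ω_r−ω_c),  ω_s=0, ω_r=1
24(0−ω_c) = −48(1−ω_c)  ⇒  72ω_c = 48  ⇒  ω_c = 2/3
ω_c/ω_r = 2/3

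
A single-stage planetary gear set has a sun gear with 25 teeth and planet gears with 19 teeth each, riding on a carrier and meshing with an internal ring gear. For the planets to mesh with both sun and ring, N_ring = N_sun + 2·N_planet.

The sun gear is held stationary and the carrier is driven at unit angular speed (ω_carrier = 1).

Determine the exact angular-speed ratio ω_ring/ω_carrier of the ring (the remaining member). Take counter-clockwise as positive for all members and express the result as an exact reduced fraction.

N_ring = 25 + 2·19 = 63
25(ω_s−ω_c) = −63(ω_r−ω_c),  ω_s=0, ω_c=1
ω_r = 1 − (25/63)(0−1) = 88/63
ω_r/ω_c = 88/63

88/63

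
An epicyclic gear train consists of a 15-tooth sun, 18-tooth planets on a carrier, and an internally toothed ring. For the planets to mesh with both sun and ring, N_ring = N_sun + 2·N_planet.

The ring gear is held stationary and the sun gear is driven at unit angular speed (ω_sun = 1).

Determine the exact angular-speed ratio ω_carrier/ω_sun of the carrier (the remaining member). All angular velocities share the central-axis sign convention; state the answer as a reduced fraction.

N_ring = 15 + 2·18 = 51
15(ω_s−ω_c) = −51(ω_r−ω_c),  ω_r=0, ω_s=1
15(1−ω_c) = −51(0−ω_c)  ⇒  66ω_c = 15  ⇒  ω_c = 5/22
ω_c/ω_s = 5/22

5/22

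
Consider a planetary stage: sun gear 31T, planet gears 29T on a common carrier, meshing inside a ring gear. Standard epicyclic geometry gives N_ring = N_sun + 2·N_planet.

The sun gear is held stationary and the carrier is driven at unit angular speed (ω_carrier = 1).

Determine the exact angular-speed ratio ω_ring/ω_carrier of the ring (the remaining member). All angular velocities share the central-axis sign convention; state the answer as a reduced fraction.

120/89

N_ring = 31 + 2·29 = 89
31(ω_s−ω_c) = −89(ω_r−ω_c),  ω_s=0, ω_c=1
ω_r = 1 − (31/89)(0−1) = 120/89
ω_r/ω_c = 120/89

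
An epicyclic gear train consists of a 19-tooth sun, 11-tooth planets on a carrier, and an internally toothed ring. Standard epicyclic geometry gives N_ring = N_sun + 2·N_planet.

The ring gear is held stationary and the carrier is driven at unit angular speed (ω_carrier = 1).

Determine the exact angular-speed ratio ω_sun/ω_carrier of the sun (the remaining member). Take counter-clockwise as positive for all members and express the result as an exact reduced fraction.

N_ring = 19 + 2·11 = 41
19(ω_s−ω_c) = −41(ω_r−ω_c),  ω_r=0, ω_c=1
ω_s = 1 − (41/19)(0−1) = 60/19
ω_s/ω_c = 60/19

60/19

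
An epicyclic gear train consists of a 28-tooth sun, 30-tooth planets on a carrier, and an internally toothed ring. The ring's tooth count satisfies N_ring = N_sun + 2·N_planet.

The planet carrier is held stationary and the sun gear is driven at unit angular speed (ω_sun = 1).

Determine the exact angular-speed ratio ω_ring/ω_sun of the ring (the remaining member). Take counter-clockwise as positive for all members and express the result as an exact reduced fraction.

-7/22

N_ring = 28 + 2·30 = 88
28(ω_s−ω_c) = −88(ω_r−ω_c),  ω_c=0, ω_s=1
ω_r = 0 − (28/88)(1−0) = -7/22
ω_r/ω_s = -7/22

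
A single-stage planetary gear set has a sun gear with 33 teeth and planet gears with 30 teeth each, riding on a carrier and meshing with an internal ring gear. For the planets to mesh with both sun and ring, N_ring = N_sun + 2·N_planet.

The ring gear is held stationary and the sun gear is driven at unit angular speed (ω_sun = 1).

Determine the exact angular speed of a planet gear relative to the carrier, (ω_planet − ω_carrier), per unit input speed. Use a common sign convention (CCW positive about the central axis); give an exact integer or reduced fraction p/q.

N_ring = 33 + 2·30 = 93
33(ω_s−ω_c) = −93(ω_r−ω_c),  ω_r=0, ω_s=1
33(1−ω_c) = −93(0−ω_c)  ⇒  126ω_c = 33  ⇒  ω_c = 11/42
sun–planet: 33·(1−11/42) = −30·(ω_p−ω_c)  ⇒  ω_p−ω_c = −(33/30)·(31/42) = -341/420

-341/420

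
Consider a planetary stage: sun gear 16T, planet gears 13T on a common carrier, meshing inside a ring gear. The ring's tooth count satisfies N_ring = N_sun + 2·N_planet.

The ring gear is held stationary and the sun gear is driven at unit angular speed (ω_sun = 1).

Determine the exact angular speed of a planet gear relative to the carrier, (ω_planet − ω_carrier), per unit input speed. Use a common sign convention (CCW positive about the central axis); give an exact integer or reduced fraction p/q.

N_ring = 16 + 2·13 = 42
16(ω_s−ω_c) = −42(ω_r−ω_c),  ω_r=0, ω_s=1
16(1−ω_c) = −42(0−ω_c)  ⇒  58ω_c = 16  ⇒  ω_c = 8/29
sun–planet: 16·(1−8/29) = −13·(ω_p−ω_c)  ⇒  ω_p−ω_c = −(16/13)·(21/29) = -336/377

-336/377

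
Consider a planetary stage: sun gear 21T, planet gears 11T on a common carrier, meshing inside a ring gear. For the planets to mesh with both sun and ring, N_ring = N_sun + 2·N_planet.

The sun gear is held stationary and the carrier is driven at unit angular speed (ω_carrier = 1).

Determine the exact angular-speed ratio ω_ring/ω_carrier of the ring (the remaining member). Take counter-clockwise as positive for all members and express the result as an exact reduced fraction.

N_ring = 21 + 2·11 = 43
21(ω_s−ω_c) = −43(ω_r−ω_c),  ω_s=0, ω_c=1
ω_r = 1 − (21/43)(0−1) = 64/43
ω_r/ω_c = 64/43

64/43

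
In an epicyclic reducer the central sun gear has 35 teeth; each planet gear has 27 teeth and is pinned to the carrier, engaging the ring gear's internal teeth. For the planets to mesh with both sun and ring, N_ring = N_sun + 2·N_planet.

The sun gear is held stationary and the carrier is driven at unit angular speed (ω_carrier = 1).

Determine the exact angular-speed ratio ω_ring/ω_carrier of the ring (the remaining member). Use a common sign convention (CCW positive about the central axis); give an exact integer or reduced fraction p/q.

124/89

N_ring = 35 + 2·27 = 89
35(ω_s−ω_c) = −89(ω_r−ω_c),  ω_s=0, ω_c=1
ω_r = 1 − (35/89)(0−1) = 124/89
ω_r/ω_c = 124/89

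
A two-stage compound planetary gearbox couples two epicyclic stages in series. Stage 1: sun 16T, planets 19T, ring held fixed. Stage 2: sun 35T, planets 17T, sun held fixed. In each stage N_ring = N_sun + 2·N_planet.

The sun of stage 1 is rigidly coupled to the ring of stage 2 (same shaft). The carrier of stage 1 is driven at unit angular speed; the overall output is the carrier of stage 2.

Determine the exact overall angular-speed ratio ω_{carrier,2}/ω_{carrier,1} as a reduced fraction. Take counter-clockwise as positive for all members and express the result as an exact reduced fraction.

Stage 1: N_ring = 16 + 2·19 = 54
Stage 1: 16(ω_s−ω_c) = −54(ω_r−ω_c),  ω_r=0, ω_c=1
Stage 1: ω_s = 1 − (54/16)(0−1) = 35/8
  ⇒ ω_s¹/ω_c¹ = 35/8
Stage 2: N_ring = 35 + 2·17 = 69
Stage 2: 35(ω_s−ω_c) = −69(ω_r−ω_c),  ω_s=0, ω_r=1
Stage 2: 35(0−ω_c) = −69(1−ω_c)  ⇒  104ω_c = 69  ⇒  ω_c = 69/104
  ⇒ ω_c²/ω_r² = 69/104
Coupling ω_r² = ω_s¹ ⇒ overall = 35/8 × 69/104 = 2415/832

2415/832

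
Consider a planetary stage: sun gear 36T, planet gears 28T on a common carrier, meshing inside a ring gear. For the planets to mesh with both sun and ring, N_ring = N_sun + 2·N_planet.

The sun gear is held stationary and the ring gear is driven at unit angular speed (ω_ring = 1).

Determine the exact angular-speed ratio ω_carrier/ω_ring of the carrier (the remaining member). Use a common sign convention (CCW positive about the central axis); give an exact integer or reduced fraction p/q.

N_ring = 36 + 2·28 = 92
36(ω_s−ω_c) = −92(ω_r−ω_c),  ω_s=0, ω_r=1
36(0−ω_c) = −92(1−ω_c)  ⇒  128ω_c = 92  ⇒  ω_c = 23/32
ω_c/ω_r = 23/32

23/32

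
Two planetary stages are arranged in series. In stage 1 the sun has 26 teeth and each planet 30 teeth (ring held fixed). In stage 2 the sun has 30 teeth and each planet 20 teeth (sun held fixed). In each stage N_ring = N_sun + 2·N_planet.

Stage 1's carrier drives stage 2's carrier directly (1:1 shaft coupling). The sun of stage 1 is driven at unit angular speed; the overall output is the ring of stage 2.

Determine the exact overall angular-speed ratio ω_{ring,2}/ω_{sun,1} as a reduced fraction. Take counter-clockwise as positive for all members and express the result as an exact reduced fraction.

Stage 1: N_ring = 26 + 2·30 = 86
Stage 1: 26(ω_s−ω_c) = −86(ω_r−ω_c),  ω_r=0, ω_s=1
Stage 1: 26(1−ω_c) = −86(0−ω_c)  ⇒  112ω_c = 26  ⇒  ω_c = 13/56
  ⇒ ω_c¹/ω_s¹ = 13/56
Stage 2: N_ring = 30 + 2·20 = 70
Stage 2: 30(ω_s−ω_c) = −70(ω_r−ω_c),  ω_s=0, ω_c=1
Stage 2: ω_r = 1 − (30/70)(0−1) = 10/7
  ⇒ ω_r²/ω_c² = 10/7
Coupling ω_c² = ω_c¹ ⇒ overall = 13/56 × 10/7 = 65/196

65/196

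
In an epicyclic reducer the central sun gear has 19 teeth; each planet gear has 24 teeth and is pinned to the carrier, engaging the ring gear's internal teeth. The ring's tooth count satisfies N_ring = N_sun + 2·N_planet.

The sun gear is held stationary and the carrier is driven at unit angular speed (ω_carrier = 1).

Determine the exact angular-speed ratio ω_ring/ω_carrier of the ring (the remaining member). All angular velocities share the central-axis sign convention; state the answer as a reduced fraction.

86/67

N_ring = 19 + 2·24 = 67
19(ω_s−ω_c) = −67(ω_r−ω_c),  ω_s=0, ω_c=1
ω_r = 1 − (19/67)(0−1) = 86/67
ω_r/ω_c = 86/67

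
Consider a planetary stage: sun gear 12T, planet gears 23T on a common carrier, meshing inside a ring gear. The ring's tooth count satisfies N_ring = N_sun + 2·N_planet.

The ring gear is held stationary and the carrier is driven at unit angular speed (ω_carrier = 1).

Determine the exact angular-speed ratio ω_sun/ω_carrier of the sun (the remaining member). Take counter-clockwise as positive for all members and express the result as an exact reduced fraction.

35/6

N_ring = 12 + 2·23 = 58
12(ω_s−ω_c) = −58(ω_r−ω_c),  ω_r=0, ω_c=1
ω_s = 1 − (58/12)(0−1) = 35/6
ω_s/ω_c = 35/6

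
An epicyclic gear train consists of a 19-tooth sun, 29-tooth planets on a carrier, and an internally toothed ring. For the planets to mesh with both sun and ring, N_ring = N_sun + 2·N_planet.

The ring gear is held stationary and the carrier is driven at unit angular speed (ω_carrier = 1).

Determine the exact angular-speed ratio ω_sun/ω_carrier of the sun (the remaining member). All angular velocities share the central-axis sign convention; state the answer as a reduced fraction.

N_ring = 19 + 2·29 = 77
19(ω_s−ω_c) = −77(ω_r−ω_c),  ω_r=0, ω_c=1
ω_s = 1 − (77/19)(0−1) = 96/19
ω_s/ω_c = 96/19

96/19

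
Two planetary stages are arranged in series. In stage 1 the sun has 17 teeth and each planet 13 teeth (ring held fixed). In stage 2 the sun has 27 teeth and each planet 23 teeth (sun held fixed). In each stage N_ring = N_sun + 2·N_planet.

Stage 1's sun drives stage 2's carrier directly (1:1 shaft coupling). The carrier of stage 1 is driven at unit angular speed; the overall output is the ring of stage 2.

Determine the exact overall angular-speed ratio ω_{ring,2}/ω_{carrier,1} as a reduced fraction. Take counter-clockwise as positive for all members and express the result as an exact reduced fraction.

Stage 1: N_ring = 17 + 2·13 = 43
Stage 1: 17(ω_s−ω_c) = −43(ω_r−ω_c),  ω_r=0, ω_c=1
Stage 1: ω_s = 1 − (43/17)(0−1) = 60/17
  ⇒ ω_s¹/ω_c¹ = 60/17
Stage 2: N_ring = 27 + 2·23 = 73
Stage 2: 27(ω_s−ω_c) = −73(ω_r−ω_c),  ω_s=0, ω_c=1
Stage 2: ω_r = 1 − (27/73)(0−1) = 100/73
  ⇒ ω_r²/ω_c² = 100/73
Coupling ω_c² = ω_s¹ ⇒ overall = 60/17 × 100/73 = 6000/1241

6000/1241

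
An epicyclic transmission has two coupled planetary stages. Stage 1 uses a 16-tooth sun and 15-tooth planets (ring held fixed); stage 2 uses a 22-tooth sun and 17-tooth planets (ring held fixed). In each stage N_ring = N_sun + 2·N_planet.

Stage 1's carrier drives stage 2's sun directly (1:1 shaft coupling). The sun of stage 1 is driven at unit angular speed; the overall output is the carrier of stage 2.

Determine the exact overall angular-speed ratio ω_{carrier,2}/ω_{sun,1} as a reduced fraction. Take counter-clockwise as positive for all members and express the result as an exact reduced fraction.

88/1209

Stage 1: N_ring = 16 + 2·15 = 46
Stage 1: 16(ω_s−ω_c) = −46(ω_r−ω_c),  ω_r=0, ω_s=1
Stage 1: 16(1−ω_c) = −46(0−ω_c)  ⇒  62ω_c = 16  ⇒  ω_c = 8/31
  ⇒ ω_c¹/ω_s¹ = 8/31
Stage 2: N_ring = 22 + 2·17 = 56
Stage 2: 22(ω_s−ω_c) = −56(ω_r−ω_c),  ω_r=0, ω_s=1
Stage 2: 22(1−ω_c) = −56(0−ω_c)  ⇒  78ω_c = 22  ⇒  ω_c = 11/39
  ⇒ ω_c²/ω_s² = 11/39
Coupling ω_s² = ω_c¹ ⇒ overall = 8/31 × 11/39 = 88/1209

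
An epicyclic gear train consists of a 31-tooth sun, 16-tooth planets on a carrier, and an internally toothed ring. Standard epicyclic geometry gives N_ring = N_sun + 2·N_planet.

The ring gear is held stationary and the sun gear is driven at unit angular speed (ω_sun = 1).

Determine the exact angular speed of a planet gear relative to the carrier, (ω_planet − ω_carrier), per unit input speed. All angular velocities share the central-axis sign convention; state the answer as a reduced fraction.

N_ring = 31 + 2·16 = 63
31(ω_s−ω_c) = −63(ω_r−ω_c),  ω_r=0, ω_s=1
31(1−ω_c) = −63(0−ω_c)  ⇒  94ω_c = 31  ⇒  ω_c = 31/94
sun–planet: 31·(1−31/94) = −16·(ω_p−ω_c)  ⇒  ω_p−ω_c = −(31/16)·(63/94) = -1953/1504

-1953/1504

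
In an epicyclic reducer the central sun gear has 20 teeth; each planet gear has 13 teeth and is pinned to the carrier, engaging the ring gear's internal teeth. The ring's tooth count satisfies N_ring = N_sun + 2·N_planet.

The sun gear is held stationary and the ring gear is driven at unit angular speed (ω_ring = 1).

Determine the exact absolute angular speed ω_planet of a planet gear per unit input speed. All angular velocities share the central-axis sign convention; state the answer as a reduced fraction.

N_ring = 20 + 2·13 = 46
20(ω_s−ω_c) = −46(ω_r−ω_c),  ω_s=0, ω_r=1
20(0−ω_c) = −46(1−ω_c)  ⇒  66ω_c = 46  ⇒  ω_c = 23/33
sun–planet: 20·(0−23/33) = −13·(ω_p−ω_c)  ⇒  ω_p−ω_c = −(20/13)·(-23/33) = 460/429
ω_p = 23/33 + 460/429 = 23/13

23/13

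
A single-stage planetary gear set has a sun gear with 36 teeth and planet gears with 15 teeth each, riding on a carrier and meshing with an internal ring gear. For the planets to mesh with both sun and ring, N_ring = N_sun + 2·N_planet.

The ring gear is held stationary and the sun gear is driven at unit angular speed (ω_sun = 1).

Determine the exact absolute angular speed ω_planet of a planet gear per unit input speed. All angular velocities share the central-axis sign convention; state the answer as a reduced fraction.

-6/5

N_ring = 36 + 2·15 = 66
36(ω_s−ω_c) = −66(ω_r−ω_c),  ω_r=0, ω_s=1
36(1−ω_c) = −66(0−ω_c)  ⇒  102ω_c = 36  ⇒  ω_c = 6/17
sun–planet: 36·(1−6/17) = −15·(ω_p−ω_c)  ⇒  ω_p−ω_c = −(36/15)·(11/17) = -132/85
ω_p = 6/17 − 132/85 = -6/5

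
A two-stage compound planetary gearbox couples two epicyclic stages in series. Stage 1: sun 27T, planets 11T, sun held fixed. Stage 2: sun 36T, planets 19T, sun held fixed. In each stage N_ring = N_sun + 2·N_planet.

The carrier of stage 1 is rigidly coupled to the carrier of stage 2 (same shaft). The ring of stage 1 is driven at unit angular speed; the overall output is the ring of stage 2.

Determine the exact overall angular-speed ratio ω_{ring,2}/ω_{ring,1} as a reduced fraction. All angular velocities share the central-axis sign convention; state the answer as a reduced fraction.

Stage 1: N_ring = 27 + 2·11 = 49
Stage 1: 27(ω_s−ω_c) = −49(ω_r−ω_c),  ω_s=0, ω_r=1
Stage 1: 27(0−ω_c) = −49(1−ω_c)  ⇒  76ω_c = 49  ⇒  ω_c = 49/76
  ⇒ ω_c¹/ω_r¹ = 49/76
Stage 2: N_ring = 36 + 2·19 = 74
Stage 2: 36(ω_s−ω_c) = −74(ω_r−ω_c),  ω_s=0, ω_c=1
Stage 2: ω_r = 1 − (36/74)(0−1) = 55/37
  ⇒ ω_r²/ω_c² = 55/37
Coupling ω_c² = ω_c¹ ⇒ overall = 49/76 × 55/37 = 2695/2812

2695/2812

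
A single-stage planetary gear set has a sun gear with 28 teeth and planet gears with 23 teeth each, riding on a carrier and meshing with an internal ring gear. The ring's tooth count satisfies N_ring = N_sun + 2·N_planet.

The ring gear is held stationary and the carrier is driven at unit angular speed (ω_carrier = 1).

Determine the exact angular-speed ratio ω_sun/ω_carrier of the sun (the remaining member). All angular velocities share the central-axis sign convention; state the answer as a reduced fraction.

N_ring = 28 + 2·23 = 74
28(ω_s−ω_c) = −74(ω_r−ω_c),  ω_r=0, ω_c=1
ω_s = 1 − (74/28)(0−1) = 51/14
ω_s/ω_c = 51/14

51/14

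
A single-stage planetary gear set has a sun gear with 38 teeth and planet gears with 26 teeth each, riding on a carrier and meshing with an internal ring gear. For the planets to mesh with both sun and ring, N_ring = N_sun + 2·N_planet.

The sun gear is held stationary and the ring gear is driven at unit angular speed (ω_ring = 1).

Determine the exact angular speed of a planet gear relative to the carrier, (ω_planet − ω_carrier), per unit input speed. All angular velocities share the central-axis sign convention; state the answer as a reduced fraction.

855/832

N_ring = 38 + 2·26 = 90
38(ω_s−ω_c) = −90(ω_r−ω_c),  ω_s=0, ω_r=1
38(0−ω_c) = −90(1−ω_c)  ⇒  128ω_c = 90  ⇒  ω_c = 45/64
sun–planet: 38·(0−45/64) = −26·(ω_p−ω_c)  ⇒  ω_p−ω_c = −(38/26)·(-45/64) = 855/832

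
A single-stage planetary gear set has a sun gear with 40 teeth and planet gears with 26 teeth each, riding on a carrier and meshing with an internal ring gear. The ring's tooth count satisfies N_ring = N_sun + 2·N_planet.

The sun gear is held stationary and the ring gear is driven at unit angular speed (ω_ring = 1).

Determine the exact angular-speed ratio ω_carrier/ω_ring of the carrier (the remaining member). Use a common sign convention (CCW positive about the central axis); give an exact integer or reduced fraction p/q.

N_ring = 40 + 2·26 = 92
40(ω_s−ω_c) = −92(ω_r−ω_c),  ω_s=0, ω_r=1
40(0−ω_c) = −92(1−ω_c)  ⇒  132ω_c = 92  ⇒  ω_c = 23/33
ω_c/ω_r = 23/33

23/33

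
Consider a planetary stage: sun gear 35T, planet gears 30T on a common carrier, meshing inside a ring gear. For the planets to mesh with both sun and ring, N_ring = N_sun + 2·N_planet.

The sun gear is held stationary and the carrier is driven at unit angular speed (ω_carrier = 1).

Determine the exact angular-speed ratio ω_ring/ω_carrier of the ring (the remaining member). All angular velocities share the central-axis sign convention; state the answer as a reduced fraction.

26/19

N_ring = 35 + 2·30 = 95
35(ω_s−ω_c) = −95(ω_r−ω_c),  ω_s=0, ω_c=1
ω_r = 1 − (35/95)(0−1) = 26/19
ω_r/ω_c = 26/19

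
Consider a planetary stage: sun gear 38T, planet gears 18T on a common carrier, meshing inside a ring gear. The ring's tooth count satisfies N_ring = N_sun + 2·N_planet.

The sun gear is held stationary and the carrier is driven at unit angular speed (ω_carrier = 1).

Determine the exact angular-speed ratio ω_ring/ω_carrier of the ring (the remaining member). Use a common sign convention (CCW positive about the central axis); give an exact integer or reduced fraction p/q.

N_ring = 38 + 2·18 = 74
38(ω_s−ω_c) = −74(ω_r−ω_c),  ω_s=0, ω_c=1
ω_r = 1 − (38/74)(0−1) = 56/37
ω_r/ω_c = 56/37

56/37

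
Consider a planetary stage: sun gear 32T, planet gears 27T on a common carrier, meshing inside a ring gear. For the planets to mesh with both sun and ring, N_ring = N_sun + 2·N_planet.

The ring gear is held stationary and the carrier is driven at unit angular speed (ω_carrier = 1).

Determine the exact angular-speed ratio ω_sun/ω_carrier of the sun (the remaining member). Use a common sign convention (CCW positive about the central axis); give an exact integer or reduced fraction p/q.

59/16

N_ring = 32 + 2·27 = 86
32(ω_s−ω_c) = −86(ω_r−ω_c),  ω_r=0, ω_c=1
ω_s = 1 − (86/32)(0−1) = 59/16
ω_s/ω_c = 59/16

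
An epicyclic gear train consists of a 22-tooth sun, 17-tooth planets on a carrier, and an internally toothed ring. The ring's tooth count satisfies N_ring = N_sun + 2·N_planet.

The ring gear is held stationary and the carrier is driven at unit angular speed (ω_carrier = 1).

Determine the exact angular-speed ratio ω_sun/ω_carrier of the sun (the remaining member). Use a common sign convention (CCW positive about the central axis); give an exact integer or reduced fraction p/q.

N_ring = 22 + 2·17 = 56
22(ω_s−ω_c) = −56(ω_r−ω_c),  ω_r=0, ω_c=1
ω_s = 1 − (56/22)(0−1) = 39/11
ω_s/ω_c = 39/11

39/11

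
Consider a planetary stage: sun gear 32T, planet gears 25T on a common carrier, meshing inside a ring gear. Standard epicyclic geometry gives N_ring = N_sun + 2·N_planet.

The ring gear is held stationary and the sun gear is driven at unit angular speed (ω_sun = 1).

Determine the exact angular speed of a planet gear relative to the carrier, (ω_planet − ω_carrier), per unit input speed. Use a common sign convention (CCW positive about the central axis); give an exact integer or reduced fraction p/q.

N_ring = 32 + 2·25 = 82
32(ω_s−ω_c) = −82(ω_r−ω_c),  ω_r=0, ω_s=1
32(1−ω_c) = −82(0−ω_c)  ⇒  114ω_c = 32  ⇒  ω_c = 16/57
sun–planet: 32·(1−16/57) = −25·(ω_p−ω_c)  ⇒  ω_p−ω_c = −(32/25)·(41/57) = -1312/1425

-1312/1425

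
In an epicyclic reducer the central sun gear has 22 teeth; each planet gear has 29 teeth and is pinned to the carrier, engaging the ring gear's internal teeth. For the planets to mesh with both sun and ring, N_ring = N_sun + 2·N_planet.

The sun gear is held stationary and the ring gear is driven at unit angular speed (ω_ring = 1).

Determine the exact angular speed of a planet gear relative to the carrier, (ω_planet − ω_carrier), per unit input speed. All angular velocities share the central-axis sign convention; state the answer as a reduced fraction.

880/1479

N_ring = 22 + 2·29 = 80
22(ω_s−ω_c) = −80(ω_r−ω_c),  ω_s=0, ω_r=1
22(0−ω_c) = −80(1−ω_c)  ⇒  102ω_c = 80  ⇒  ω_c = 40/51
sun–planet: 22·(0−40/51) = −29·(ω_p−ω_c)  ⇒  ω_p−ω_c = −(22/29)·(-40/51) = 880/1479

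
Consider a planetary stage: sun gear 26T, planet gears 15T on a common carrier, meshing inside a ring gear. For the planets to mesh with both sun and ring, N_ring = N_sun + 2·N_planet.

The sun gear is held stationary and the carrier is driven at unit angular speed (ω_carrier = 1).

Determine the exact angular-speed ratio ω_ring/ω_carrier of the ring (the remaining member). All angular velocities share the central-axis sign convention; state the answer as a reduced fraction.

N_ring = 26 + 2·15 = 56
26(ω_s−ω_c) = −56(ω_r−ω_c),  ω_s=0, ω_c=1
ω_r = 1 − (26/56)(0−1) = 41/28
ω_r/ω_c = 41/28

41/28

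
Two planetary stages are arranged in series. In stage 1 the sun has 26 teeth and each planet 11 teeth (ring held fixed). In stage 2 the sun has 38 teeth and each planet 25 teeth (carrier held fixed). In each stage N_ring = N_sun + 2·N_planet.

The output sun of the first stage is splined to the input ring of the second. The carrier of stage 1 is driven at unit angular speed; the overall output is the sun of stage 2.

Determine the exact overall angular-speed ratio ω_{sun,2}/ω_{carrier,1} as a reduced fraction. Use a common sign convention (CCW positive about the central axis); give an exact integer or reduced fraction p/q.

-1628/247

Stage 1: N_ring = 26 + 2·11 = 48
Stage 1: 26(ω_s−ω_c) = −48(ω_r−ω_c),  ω_r=0, ω_c=1
Stage 1: ω_s = 1 − (48/26)(0−1) = 37/13
  ⇒ ω_s¹/ω_c¹ = 37/13
Stage 2: N_ring = 38 + 2·25 = 88
Stage 2: 38(ω_s−ω_c) = −88(ω_r−ω_c),  ω_c=0, ω_r=1
Stage 2: ω_s = 0 − (88/38)(1−0) = -44/19
  ⇒ ω_s²/ω_r² = -44/19
Coupling ω_r² = ω_s¹ ⇒ overall = 37/13 × -44/19 = -1628/247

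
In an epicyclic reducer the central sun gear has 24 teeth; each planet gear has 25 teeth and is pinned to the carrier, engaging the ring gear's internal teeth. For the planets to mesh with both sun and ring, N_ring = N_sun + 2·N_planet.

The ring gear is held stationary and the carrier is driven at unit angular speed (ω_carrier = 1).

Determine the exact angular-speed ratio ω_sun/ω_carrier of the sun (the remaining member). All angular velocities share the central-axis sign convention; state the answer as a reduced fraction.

49/12

N_ring = 24 + 2·25 = 74
24(ω_s−ω_c) = −74(ω_r−ω_c),  ω_r=0, ω_c=1
ω_s = 1 − (74/24)(0−1) = 49/12
ω_s/ω_c = 49/12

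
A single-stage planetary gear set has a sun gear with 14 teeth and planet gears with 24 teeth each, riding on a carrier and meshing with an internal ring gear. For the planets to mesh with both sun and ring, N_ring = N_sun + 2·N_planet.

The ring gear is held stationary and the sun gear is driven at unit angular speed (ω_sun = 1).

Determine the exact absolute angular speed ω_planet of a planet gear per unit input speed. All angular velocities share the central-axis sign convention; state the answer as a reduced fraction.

N_ring = 14 + 2·24 = 62
14(ω_s−ω_c) = −62(ω_r−ω_c),  ω_r=0, ω_s=1
14(1−ω_c) = −62(0−ω_c)  ⇒  76ω_c = 14  ⇒  ω_c = 7/38
sun–planet: 14·(1−7/38) = −24·(ω_p−ω_c)  ⇒  ω_p−ω_c = −(14/24)·(31/38) = -217/456
ω_p = 7/38 − 217/456 = -7/24

-7/24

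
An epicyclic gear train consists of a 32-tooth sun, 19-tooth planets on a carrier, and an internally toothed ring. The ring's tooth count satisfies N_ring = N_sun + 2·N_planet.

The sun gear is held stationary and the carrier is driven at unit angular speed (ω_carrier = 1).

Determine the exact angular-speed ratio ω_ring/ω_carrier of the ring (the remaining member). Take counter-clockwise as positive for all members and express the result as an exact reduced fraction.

N_ring = 32 + 2·19 = 70
32(ω_s−ω_c) = −70(ω_r−ω_c),  ω_s=0, ω_c=1
ω_r = 1 − (32/70)(0−1) = 51/35
ω_r/ω_c = 51/35

51/35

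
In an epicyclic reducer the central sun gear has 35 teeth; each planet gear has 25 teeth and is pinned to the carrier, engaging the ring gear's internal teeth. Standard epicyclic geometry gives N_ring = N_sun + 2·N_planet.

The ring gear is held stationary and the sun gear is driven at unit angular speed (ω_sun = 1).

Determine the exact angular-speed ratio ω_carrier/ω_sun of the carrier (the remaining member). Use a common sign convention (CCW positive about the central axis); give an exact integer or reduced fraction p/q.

7/24

N_ring = 35 + 2·25 = 85
35(ω_s−ω_c) = −85(ω_r−ω_c),  ω_r=0, ω_s=1
35(1−ω_c) = −85(0−ω_c)  ⇒  120ω_c = 35  ⇒  ω_c = 7/24
ω_c/ω_s = 7/24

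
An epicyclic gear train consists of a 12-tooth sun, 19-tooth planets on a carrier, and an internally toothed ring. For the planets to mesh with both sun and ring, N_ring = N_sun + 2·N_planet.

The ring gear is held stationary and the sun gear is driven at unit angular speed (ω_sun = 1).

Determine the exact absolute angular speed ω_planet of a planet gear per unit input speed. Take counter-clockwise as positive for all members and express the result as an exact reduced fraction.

N_ring = 12 + 2·19 = 50
12(ω_s−ω_c) = −50(ω_r−ω_c),  ω_r=0, ω_s=1
12(1−ω_c) = −50(0−ω_c)  ⇒  62ω_c = 12  ⇒  ω_c = 6/31
sun–planet: 12·(1−6/31) = −19·(ω_p−ω_c)  ⇒  ω_p−ω_c = −(12/19)·(25/31) = -300/589
ω_p = 6/31 − 300/589 = -6/19

-6/19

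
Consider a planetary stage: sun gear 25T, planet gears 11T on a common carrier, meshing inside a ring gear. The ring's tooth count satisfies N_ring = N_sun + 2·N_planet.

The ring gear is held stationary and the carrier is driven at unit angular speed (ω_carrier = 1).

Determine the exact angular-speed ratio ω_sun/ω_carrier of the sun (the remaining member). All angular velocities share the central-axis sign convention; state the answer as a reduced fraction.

N_ring = 25 + 2·11 = 47
25(ω_s−ω_c) = −47(ω_r−ω_c),  ω_r=0, ω_c=1
ω_s = 1 − (47/25)(0−1) = 72/25
ω_s/ω_c = 72/25

72/25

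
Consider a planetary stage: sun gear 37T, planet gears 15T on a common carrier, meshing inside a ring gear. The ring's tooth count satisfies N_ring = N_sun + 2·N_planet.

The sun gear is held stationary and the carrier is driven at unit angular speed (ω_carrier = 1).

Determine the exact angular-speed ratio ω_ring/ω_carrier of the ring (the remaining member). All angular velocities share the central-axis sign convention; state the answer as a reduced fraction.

104/67

N_ring = 37 + 2·15 = 67
37(ω_s−ω_c) = −67(ω_r−ω_c),  ω_s=0, ω_c=1
ω_r = 1 − (37/67)(0−1) = 104/67
ω_r/ω_c = 104/67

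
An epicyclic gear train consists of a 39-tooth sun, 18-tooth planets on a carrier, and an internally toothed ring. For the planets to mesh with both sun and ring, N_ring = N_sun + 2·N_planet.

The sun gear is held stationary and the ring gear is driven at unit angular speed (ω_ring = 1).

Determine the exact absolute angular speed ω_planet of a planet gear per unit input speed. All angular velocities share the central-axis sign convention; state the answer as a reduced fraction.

25/12

N_ring = 39 + 2·18 = 75
39(ω_s−ω_c) = −75(ω_r−ω_c),  ω_s=0, ω_r=1
39(0−ω_c) = −75(1−ω_c)  ⇒  114ω_c = 75  ⇒  ω_c = 25/38
sun–planet: 39·(0−25/38) = −18·(ω_p−ω_c)  ⇒  ω_p−ω_c = −(39/18)·(-25/38) = 325/228
ω_p = 25/38 + 325/228 = 25/12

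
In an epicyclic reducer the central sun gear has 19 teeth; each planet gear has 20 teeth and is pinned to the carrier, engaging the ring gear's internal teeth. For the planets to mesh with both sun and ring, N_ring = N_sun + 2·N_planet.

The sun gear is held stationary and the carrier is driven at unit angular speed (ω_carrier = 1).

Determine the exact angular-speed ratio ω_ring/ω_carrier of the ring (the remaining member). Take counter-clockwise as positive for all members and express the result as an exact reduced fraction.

N_ring = 19 + 2·20 = 59
19(ω_s−ω_c) = −59(ω_r−ω_c),  ω_s=0, ω_c=1
ω_r = 1 − (19/59)(0−1) = 78/59
ω_r/ω_c = 78/59

78/59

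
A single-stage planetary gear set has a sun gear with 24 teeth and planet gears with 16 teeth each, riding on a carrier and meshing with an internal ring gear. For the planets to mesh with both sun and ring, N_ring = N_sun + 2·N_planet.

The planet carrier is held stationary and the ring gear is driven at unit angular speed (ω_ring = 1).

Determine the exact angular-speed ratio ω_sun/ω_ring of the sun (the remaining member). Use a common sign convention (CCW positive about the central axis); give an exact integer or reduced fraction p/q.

-7/3

N_ring = 24 + 2·16 = 56
24(ω_s−ω_c) = −56(ω_r−ω_c),  ω_c=0, ω_r=1
ω_s = 0 − (56/24)(1−0) = -7/3
ω_s/ω_r = -7/3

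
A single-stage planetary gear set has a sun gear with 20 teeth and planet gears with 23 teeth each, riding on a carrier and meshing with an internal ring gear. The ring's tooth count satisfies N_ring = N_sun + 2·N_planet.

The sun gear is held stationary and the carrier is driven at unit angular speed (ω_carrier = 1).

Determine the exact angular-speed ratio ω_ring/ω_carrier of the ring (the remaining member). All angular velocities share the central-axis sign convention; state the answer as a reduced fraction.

43/33

N_ring = 20 + 2·23 = 66
20(ω_s−ω_c) = −66(ω_r−ω_c),  ω_s=0, ω_c=1
ω_r = 1 − (20/66)(0−1) = 43/33
ω_r/ω_c = 43/33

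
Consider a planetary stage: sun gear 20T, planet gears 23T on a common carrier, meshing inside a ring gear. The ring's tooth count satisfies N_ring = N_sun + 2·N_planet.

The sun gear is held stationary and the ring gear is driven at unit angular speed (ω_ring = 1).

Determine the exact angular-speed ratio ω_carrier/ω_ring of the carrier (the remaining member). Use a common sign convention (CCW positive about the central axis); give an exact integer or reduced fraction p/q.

33/43

N_ring = 20 + 2·23 = 66
20(ω_s−ω_c) = −66(ω_r−ω_c),  ω_s=0, ω_r=1
20(0−ω_c) = −66(1−ω_c)  ⇒  86ω_c = 66  ⇒  ω_c = 33/43
ω_c/ω_r = 33/43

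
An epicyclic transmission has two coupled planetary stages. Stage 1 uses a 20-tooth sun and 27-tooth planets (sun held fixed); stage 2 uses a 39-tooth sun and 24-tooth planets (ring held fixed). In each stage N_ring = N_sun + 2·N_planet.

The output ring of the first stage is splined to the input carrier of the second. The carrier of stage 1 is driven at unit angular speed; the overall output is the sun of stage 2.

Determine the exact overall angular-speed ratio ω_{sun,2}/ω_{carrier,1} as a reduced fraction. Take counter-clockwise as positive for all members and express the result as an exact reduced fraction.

Stage 1: N_ring = 20 + 2·27 = 74
Stage 1: 20(ω_s−ω_c) = −74(ω_r−ω_c),  ω_s=0, ω_c=1
Stage 1: ω_r = 1 − (20/74)(0−1) = 47/37
  ⇒ ω_r¹/ω_c¹ = 47/37
Stage 2: N_ring = 39 + 2·24 = 87
Stage 2: 39(ω_s−ω_c) = −87(ω_r−ω_c),  ω_r=0, ω_c=1
Stage 2: ω_s = 1 − (87/39)(0−1) = 42/13
  ⇒ ω_s²/ω_c² = 42/13
Coupling ω_c² = ω_r¹ ⇒ overall = 47/37 × 42/13 = 1974/481

1974/481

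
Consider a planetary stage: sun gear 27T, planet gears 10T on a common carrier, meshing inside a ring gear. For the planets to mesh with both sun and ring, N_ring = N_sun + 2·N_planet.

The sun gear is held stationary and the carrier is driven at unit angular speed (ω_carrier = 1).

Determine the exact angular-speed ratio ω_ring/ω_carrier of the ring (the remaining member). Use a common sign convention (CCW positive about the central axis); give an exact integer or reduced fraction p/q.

74/47

N_ring = 27 + 2·10 = 47
27(ω_s−ω_c) = −47(ω_r−ω_c),  ω_s=0, ω_c=1
ω_r = 1 − (27/47)(0−1) = 74/47
ω_r/ω_c = 74/47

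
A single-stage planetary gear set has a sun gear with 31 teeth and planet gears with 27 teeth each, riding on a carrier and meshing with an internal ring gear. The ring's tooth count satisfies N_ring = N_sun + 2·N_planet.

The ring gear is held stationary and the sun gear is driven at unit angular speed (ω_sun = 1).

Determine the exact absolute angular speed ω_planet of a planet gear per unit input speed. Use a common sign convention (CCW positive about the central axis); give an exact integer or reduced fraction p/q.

-31/54

N_ring = 31 + 2·27 = 85
31(ω_s−ω_c) = −85(ω_r−ω_c),  ω_r=0, ω_s=1
31(1−ω_c) = −85(0−ω_c)  ⇒  116ω_c = 31  ⇒  ω_c = 31/116
sun–planet: 31·(1−31/116) = −27·(ω_p−ω_c)  ⇒  ω_p−ω_c = −(31/27)·(85/116) = -2635/3132
ω_p = 31/116 − 2635/3132 = -31/54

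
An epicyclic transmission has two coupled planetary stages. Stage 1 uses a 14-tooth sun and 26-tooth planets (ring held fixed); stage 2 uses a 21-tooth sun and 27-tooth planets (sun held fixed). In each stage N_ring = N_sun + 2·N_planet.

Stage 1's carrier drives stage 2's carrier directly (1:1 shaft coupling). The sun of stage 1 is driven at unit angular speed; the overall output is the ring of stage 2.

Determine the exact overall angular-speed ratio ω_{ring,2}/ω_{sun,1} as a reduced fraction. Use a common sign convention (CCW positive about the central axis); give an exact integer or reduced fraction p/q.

28/125

Stage 1: N_ring = 14 + 2·26 = 66
Stage 1: 14(ω_s−ω_c) = −66(ω_r−ω_c),  ω_r=0, ω_s=1
Stage 1: 14(1−ω_c) = −66(0−ω_c)  ⇒  80ω_c = 14  ⇒  ω_c = 7/40
  ⇒ ω_c¹/ω_s¹ = 7/40
Stage 2: N_ring = 21 + 2·27 = 75
Stage 2: 21(ω_s−ω_c) = −75(ω_r−ω_c),  ω_s=0, ω_c=1
Stage 2: ω_r = 1 − (21/75)(0−1) = 32/25
  ⇒ ω_r²/ω_c² = 32/25
Coupling ω_c² = ω_c¹ ⇒ overall = 7/40 × 32/25 = 28/125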